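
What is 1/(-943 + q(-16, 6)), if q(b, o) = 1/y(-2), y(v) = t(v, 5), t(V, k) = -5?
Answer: -5/4716 ≈ -0.0010602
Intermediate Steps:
y(v) = -5
q(b, o) = -⅕ (q(b, o) = 1/(-5) = -⅕)
1/(-943 + q(-16, 6)) = 1/(-943 - ⅕) = 1/(-4716/5) = -5/4716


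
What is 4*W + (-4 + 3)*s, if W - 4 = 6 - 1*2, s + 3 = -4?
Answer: 39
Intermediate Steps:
s = -7 (s = -3 - 4 = -7)
W = 8 (W = 4 + (6 - 1*2) = 4 + (6 - 2) = 4 + 4 = 8)
4*W + (-4 + 3)*s = 4*8 + (-4 + 3)*(-7) = 32 - 1*(-7) = 32 + 7 = 39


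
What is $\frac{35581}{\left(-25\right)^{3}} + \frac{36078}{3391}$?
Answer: $\frac{443063579}{52984375} \approx 8.3622$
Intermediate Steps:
$\frac{35581}{\left(-25\right)^{3}} + \frac{36078}{3391} = \frac{35581}{-15625} + 36078 \cdot \frac{1}{3391} = 35581 \left(- \frac{1}{15625}\right) + \frac{36078}{3391} = - \frac{35581}{15625} + \frac{36078}{3391} = \frac{443063579}{52984375}$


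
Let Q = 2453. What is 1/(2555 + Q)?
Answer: 1/5008 ≈ 0.00019968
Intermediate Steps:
1/(2555 + Q) = 1/(2555 + 2453) = 1/5008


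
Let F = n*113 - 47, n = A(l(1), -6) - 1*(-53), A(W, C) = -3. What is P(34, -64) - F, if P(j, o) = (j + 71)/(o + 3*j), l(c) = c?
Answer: -212809/38 ≈ -5600.2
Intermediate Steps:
n = 50 (n = -3 - 1*(-53) = -3 + 53 = 50)
P(j, o) = (71 + j)/(o + 3*j)
F = 5603 (F = 50*113 - 47 = 5650 - 47 = 5603)
P(34, -64) - F = (71 + 34)/(-64 + 3*34) - 1*5603 = 105/(-64 + 102) - 5603 = 105/38 - 5603 = -212809/38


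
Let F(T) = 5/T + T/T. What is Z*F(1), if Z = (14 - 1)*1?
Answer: 78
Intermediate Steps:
F(T) = 1 + 5/T (F(T) = 5/T + 1 = 1 + 5/T)
Z = 13 (Z = 13*1 = 13)
Z*F(1) = 13*((5 + 1)/1) = 13*(1*6) = 13*6 = 78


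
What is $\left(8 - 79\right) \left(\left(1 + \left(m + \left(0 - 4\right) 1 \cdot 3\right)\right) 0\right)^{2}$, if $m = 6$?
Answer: $0$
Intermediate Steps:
$\left(8 - 79\right) \left(\left(1 + \left(m + \left(0 - 4\right) 1 \cdot 3\right)\right) 0\right)^{2} = \left(8 - 79\right) \left(\left(1 + \left(6 + \left(0 - 4\right) 1 \cdot 3\right)\right) 0\right)^{2} = - 71 \left(\left(1 + \left(6 + \left(-4\right) 1 \cdot 3\right)\right) 0\right)^{2} = - 71 \left(\left(1 + \left(6 - 12\right)\right) 0\right)^{2} = - 71 \left(\left(1 - 6\right) 0\right)^{2} = - 71 \left(\left(-5\right) 0\right)^{2} = - 71 \cdot 0^{2} = \left(-71\right) 0 = 0$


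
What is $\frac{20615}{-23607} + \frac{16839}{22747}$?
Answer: $- \frac{1660724}{12488103} \approx -0.13298$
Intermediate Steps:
$\frac{20615}{-23607} + \frac{16839}{22747} = 20615 \left(- \frac{1}{23607}\right) + 16839 \cdot \frac{1}{22747} = - \frac{20615}{23607} + \frac{16839}{22747} = - \frac{1660724}{12488103}$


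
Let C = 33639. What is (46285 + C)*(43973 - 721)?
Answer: 3456872848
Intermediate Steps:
(46285 + C)*(43973 - 721) = (46285 + 33639)*(43973 - 721) = 79924*43252 = 3456872848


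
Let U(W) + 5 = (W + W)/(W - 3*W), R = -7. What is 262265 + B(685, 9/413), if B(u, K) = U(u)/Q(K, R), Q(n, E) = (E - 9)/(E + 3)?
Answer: 524527/2 ≈ 2.6226e+5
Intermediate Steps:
U(W) = -6 (U(W) = -5 + (W + W)/(W - 3*W) = -5 + (2*W)/((-2*W)) = -5 + (2*W)*(-1/(2*W)) = -5 - 1 = -6)
Q(n, E) = (-9 + E)/(3 + E)
B(u, K) = -3/2 (B(u, K) = -6*(3 - 7)/(-9 - 7) = -6/(-16/(-4)) = -6/((-¼*(-16))) = -6/4 = -6*¼ = -3/2)
262265 + B(685, 9/413) = 262265 - 3/2 = 524527/2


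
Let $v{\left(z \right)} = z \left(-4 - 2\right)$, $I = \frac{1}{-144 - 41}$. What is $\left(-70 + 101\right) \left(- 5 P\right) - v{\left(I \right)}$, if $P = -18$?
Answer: $\frac{516144}{185} \approx 2790.0$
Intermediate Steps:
$I = - \frac{1}{185}$ ($I = \frac{1}{-185} = - \frac{1}{185} \approx -0.0054054$)
$v{\left(z \right)} = - 6 z$ ($v{\left(z \right)} = z \left(-6\right) = - 6 z$)
$\left(-70 + 101\right) \left(- 5 P\right) - v{\left(I \right)} = \left(-70 + 101\right) \left(\left(-5\right) \left(-18\right)\right) - \left(-6\right) \left(- \frac{1}{185}\right) = 31 \cdot 90 - \frac{6}{185} = 2790 - \frac{6}{185} = \frac{516144}{185}$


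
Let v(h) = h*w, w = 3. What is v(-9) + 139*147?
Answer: 20406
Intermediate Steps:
v(h) = 3*h (v(h) = h*3 = 3*h)
v(-9) + 139*147 = 3*(-9) + 139*147 = -27 + 20433 = 20406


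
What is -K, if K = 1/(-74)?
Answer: 1/74 ≈ 0.013514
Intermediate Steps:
K = -1/74 ≈ -0.013514
-K = -1*(-1/74) = 1/74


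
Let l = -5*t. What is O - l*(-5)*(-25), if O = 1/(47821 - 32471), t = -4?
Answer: -38374999/15350 ≈ -2500.0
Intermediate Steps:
l = 20 (l = -5*(-4) = 20)
O = 1/15350 ≈ 6.5147e-5
O - l*(-5)*(-25) = 1/15350 - 20*(-5)*(-25) = 1/15350 - (-100)*(-25) = 1/15350 - 1*2500 = 1/15350 - 2500 = -38374999/15350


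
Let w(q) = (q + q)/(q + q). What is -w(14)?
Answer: -1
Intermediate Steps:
w(q) = 1 (w(q) = (2*q)/((2*q)) = (2*q)*(1/(2*q)) = 1)
-w(14) = -1*1 = -1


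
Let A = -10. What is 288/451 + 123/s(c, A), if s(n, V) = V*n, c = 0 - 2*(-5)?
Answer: -26673/45100 ≈ -0.59142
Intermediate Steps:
c = 10 (c = 0 + 10 = 10)
288/451 + 123/s(c, A) = 288/451 + 123/((-10*10)) = 288*(1/451) + 123/(-100) = 288/451 + 123*(-1/100) = 288/451 - 123/100 = -26673/45100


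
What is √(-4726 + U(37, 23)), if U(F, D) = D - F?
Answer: 2*I*√1185 ≈ 68.848*I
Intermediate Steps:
√(-4726 + U(37, 23)) = √(-4726 + (23 - 1*37)) = √(-4726 + (23 - 37)) = √(-4726 - 14) = √(-4740) = 2*I*√1185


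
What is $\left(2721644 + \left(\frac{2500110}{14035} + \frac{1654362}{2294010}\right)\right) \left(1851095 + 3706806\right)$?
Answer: $\frac{5411726967363891666113}{357738115} \approx 1.5128 \cdot 10^{13}$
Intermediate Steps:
$\left(2721644 + \left(\frac{2500110}{14035} + \frac{1654362}{2294010}\right)\right) \left(1851095 + 3706806\right) = \left(2721644 + \left(2500110 \cdot \frac{1}{14035} + 1654362 \cdot \frac{1}{2294010}\right)\right) 5557901 = \left(2721644 + \left(\frac{500022}{2807} + \frac{91909}{127445}\right)\right) 5557901 = \left(2721644 + \frac{63983292353}{357738115}\right) 5557901 = \frac{973699777553413}{357738115} \cdot 5557901 = \frac{5411726967363891666113}{357738115}$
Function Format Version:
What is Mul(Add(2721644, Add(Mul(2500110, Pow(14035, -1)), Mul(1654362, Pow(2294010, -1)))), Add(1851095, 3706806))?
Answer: Rational(5411726967363891666113, 357738115) ≈ 1.5128e+13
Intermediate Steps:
Mul(Add(2721644, Add(Mul(2500110, Pow(14035, -1)), Mul(1654362, Pow(2294010, -1)))), Add(1851095, 3706806)) = Mul(Add(2721644, Add(Mul(2500110, Rational(1, 14035)), Mul(1654362, Rational(1, 2294010)))), 5557901) = Mul(Add(2721644, Add(Rational(500022, 2807), Rational(91909, 127445))), 5557901) = Mul(Add(2721644, Rational(63983292353, 357738115)), 5557901) = Mul(Rational(973699777553413, 357738115), 5557901) = Rational(5411726967363891666113, 357738115)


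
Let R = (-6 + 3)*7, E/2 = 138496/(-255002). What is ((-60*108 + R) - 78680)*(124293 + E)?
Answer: -1349892549381757/127501 ≈ -1.0587e+10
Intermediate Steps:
E = -138496/127501 (E = 2*(138496/(-255002)) = 2*(138496*(-1/255002)) = 2*(-69248/127501) = -138496/127501 ≈ -1.0862)
R = -21 (R = -3*7 = -21)
((-60*108 + R) - 78680)*(124293 + E) = ((-60*108 - 21) - 78680)*(124293 - 138496/127501) = ((-6480 - 21) - 78680)*(15847343297/127501) = (-6501 - 78680)*(15847343297/127501) = -85181*15847343297/127501 = -1349892549381757/127501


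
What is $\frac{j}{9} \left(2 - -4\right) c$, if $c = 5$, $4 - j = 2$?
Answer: $\frac{20}{3} \approx 6.6667$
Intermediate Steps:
$j = 2$ ($j = 4 - 2 = 2$)
$\frac{j}{9} \left(2 - -4\right) c = \frac{2}{9} \left(2 - -4\right) 5 = 2 \cdot \frac{1}{9} \left(2 + 4\right) 5 = \frac{2}{9} \cdot 6 \cdot 5 = \frac{4}{3} \cdot 5 = \frac{20}{3}$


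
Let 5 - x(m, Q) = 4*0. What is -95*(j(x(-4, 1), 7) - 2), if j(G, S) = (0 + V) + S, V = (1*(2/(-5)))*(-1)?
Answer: -513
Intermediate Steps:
V = ⅖ (V = (1*(2*(-⅕)))*(-1) = (1*(-⅖))*(-1) = -⅖*(-1) = ⅖ ≈ 0.40000)
x(m, Q) = 5 (x(m, Q) = 5 - 4*0 = 5 - 1*0 = 5 + 0 = 5)
j(G, S) = ⅖ + S (j(G, S) = (0 + ⅖) + S = ⅖ + S)
-95*(j(x(-4, 1), 7) - 2) = -95*((⅖ + 7) - 2) = -95*(37/5 - 2) = -95*27/5 = -513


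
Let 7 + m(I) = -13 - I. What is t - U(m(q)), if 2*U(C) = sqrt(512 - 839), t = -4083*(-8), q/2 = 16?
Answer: 32664 - I*sqrt(327)/2 ≈ 32664.0 - 9.0416*I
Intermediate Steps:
q = 32 (q = 2*16 = 32)
t = 32664
m(I) = -20 - I (m(I) = -7 + (-13 - I) = -20 - I)
U(C) = I*sqrt(327)/2 (U(C) = sqrt(512 - 839)/2 = sqrt(-327)/2 = (I*sqrt(327))/2 = I*sqrt(327)/2)
t - U(m(q)) = 32664 - I*sqrt(327)/2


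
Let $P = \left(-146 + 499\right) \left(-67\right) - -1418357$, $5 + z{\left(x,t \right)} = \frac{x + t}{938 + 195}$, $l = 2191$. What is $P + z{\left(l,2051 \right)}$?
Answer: $\frac{1580200475}{1133} \approx 1.3947 \cdot 10^{6}$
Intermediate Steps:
$z{\left(x,t \right)} = -5 + \frac{t}{1133} + \frac{x}{1133}$ ($z{\left(x,t \right)} = -5 + \frac{x + t}{938 + 195} = -5 + \frac{t + x}{1133} = -5 + \left(t + x\right) \frac{1}{1133} = -5 + \left(\frac{t}{1133} + \frac{x}{1133}\right) = -5 + \frac{t}{1133} + \frac{x}{1133}$)
$P = 1394706$ ($P = 353 \left(-67\right) + 1418357 = -23651 + 1418357 = 1394706$)
$P + z{\left(l,2051 \right)} = 1394706 + \left(-5 + \frac{1}{1133} \cdot 2051 + \frac{1}{1133} \cdot 2191\right) = 1394706 + \left(-5 + \frac{2051}{1133} + \frac{2191}{1133}\right) = 1394706 - \frac{1423}{1133} = \frac{1580200475}{1133}$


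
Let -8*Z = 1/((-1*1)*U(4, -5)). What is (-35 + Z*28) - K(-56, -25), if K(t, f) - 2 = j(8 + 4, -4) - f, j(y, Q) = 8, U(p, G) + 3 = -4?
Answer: -141/2 ≈ -70.500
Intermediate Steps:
U(p, G) = -7 (U(p, G) = -3 - 4 = -7)
K(t, f) = 10 - f (K(t, f) = 2 + (8 - f) = 10 - f)
Z = -1/56 (Z = -1/(8*(-1*1*(-7))) = -1/(8*((-1*(-7)))) = -⅛/7 = -⅛*⅐ = -1/56 ≈ -0.017857)
(-35 + Z*28) - K(-56, -25) = (-35 - 1/56*28) - (10 - 1*(-25)) = (-35 - ½) - (10 + 25) = -71/2 - 1*35 = -71/2 - 35 = -141/2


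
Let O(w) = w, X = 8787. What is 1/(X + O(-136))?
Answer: 1/8651 ≈ 0.00011559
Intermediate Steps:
1/(X + O(-136)) = 1/(8787 - 136) = 1/8651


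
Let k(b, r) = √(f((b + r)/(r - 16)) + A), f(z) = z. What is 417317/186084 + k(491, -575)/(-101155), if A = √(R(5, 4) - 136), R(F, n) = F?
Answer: 417317/186084 - √(5516 + 38809*I*√131)/19927535 ≈ 2.2426 - 2.3503e-5*I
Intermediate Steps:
A = I*√131 (A = √(5 - 136) = √(-131) = I*√131 ≈ 11.446*I)
k(b, r) = √(I*√131 + (b + r)/(-16 + r)) (k(b, r) = √((b + r)/(r - 16) + I*√131) = √((b + r)/(-16 + r) + I*√131) = √(I*√131 + (b + r)/(-16 + r)))
417317/186084 + k(491, -575)/(-101155) = 417317/186084 + √((491 - 575 + I*√131*(-16 - 575))/(-16 - 575))/(-101155) = 417317*(1/186084) + √((491 - 575 + I*√131*(-591))/(-591))*(-1/101155) = 417317/186084 + √(-(491 - 575 - 591*I*√131)/591)*(-1/101155) = 417317/186084 + √(-(-84 - 591*I*√131)/591)*(-1/101155) = 417317/186084 + √(28/197 + I*√131)*(-1/101155) = 417317/186084 - √(28/197 + I*√131)/101155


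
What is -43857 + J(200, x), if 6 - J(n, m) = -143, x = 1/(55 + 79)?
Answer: -43708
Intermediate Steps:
x = 1/134 ≈ 0.0074627
J(n, m) = 149 (J(n, m) = 6 - 1*(-143) = 6 + 143 = 149)
-43857 + J(200, x) = -43857 + 149 = -43708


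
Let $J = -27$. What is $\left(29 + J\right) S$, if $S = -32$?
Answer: $-64$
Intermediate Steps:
$\left(29 + J\right) S = \left(29 - 27\right) \left(-32\right) = 2 \left(-32\right) = -64$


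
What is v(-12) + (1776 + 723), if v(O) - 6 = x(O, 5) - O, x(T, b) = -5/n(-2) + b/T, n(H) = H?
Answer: 30229/12 ≈ 2519.1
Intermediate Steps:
x(T, b) = 5/2 + b/T (x(T, b) = -5/(-2) + b/T = -5*(-1/2) + b/T = 5/2 + b/T)
v(O) = 17/2 - O + 5/O (v(O) = 6 + ((5/2 + 5/O) - O) = 6 + (5/2 - O + 5/O) = 17/2 - O + 5/O)
v(-12) + (1776 + 723) = (17/2 - 1*(-12) + 5/(-12)) + (1776 + 723) = (17/2 + 12 + 5*(-1/12)) + 2499 = (17/2 + 12 - 5/12) + 2499 = 241/12 + 2499 = 30229/12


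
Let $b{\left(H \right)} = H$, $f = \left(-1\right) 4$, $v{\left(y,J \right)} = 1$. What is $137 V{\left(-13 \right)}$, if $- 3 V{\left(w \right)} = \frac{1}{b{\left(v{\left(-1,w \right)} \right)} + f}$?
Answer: $\frac{137}{9} \approx 15.222$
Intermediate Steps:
$f = -4$
$V{\left(w \right)} = \frac{1}{9}$ ($V{\left(w \right)} = - \frac{1}{3 \left(1 - 4\right)} = - \frac{1}{3 \left(-3\right)} = \left(- \frac{1}{3}\right) \left(- \frac{1}{3}\right) = \frac{1}{9}$)
$137 V{\left(-13 \right)} = 137 \cdot \frac{1}{9} = \frac{137}{9}$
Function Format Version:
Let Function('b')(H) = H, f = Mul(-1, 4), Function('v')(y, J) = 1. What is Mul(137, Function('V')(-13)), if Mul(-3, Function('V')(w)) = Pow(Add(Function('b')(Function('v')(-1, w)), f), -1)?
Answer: Rational(137, 9) ≈ 15.222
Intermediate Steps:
f = -4
Function('V')(w) = Rational(1, 9) (Function('V')(w) = Mul(Rational(-1, 3), Pow(Add(1, -4), -1)) = Mul(Rational(-1, 3), Pow(-3, -1)) = Mul(Rational(-1, 3), Rational(-1, 3)) = Rational(1, 9))
Mul(137, Function('V')(-13)) = Mul(137, Rational(1, 9)) = Rational(137, 9)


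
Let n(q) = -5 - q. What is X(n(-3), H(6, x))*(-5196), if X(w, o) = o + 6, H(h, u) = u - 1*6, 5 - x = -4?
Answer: -46764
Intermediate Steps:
x = 9 (x = 5 - 1*(-4) = 5 + 4 = 9)
H(h, u) = -6 + u (H(h, u) = u - 6 = -6 + u)
X(w, o) = 6 + o
X(n(-3), H(6, x))*(-5196) = (6 + (-6 + 9))*(-5196) = (6 + 3)*(-5196) = 9*(-5196) = -46764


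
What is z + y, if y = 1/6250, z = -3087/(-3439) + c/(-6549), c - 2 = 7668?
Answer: -652199521/2385806250 ≈ -0.27337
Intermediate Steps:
c = 7670 (c = 2 + 7668 = 7670)
z = -104413/381729 (z = -3087/(-3439) + 7670/(-6549) = -3087*(-1/3439) + 7670*(-1/6549) = 3087/3439 - 130/111 = -104413/381729 ≈ -0.27353)
y = 1/6250 ≈ 0.00016000
z + y = -104413/381729 + 1/6250 = -652199521/2385806250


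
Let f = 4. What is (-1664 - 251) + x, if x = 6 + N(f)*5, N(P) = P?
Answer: -1889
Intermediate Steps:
x = 26 (x = 6 + 4*5 = 6 + 20 = 26)
(-1664 - 251) + x = (-1664 - 251) + 26 = -1915 + 26 = -1889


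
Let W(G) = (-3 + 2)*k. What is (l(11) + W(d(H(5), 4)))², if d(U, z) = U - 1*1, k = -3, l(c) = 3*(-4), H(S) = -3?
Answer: 81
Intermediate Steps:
l(c) = -12
d(U, z) = -1 + U (d(U, z) = U - 1 = -1 + U)
W(G) = 3 (W(G) = (-3 + 2)*(-3) = -1*(-3) = 3)
(l(11) + W(d(H(5), 4)))² = (-12 + 3)² = (-9)² = 81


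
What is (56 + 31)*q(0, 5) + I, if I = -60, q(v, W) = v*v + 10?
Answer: 810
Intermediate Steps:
q(v, W) = 10 + v² (q(v, W) = v² + 10 = 10 + v²)
(56 + 31)*q(0, 5) + I = (56 + 31)*(10 + 0²) - 60 = 87*(10 + 0) - 60 = 87*10 - 60 = 870 - 60 = 810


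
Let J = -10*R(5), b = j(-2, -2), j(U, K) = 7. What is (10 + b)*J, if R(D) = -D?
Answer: 850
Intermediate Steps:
b = 7
J = 50 (J = -(-10)*5 = -10*(-5) = 50)
(10 + b)*J = (10 + 7)*50 = 17*50 = 850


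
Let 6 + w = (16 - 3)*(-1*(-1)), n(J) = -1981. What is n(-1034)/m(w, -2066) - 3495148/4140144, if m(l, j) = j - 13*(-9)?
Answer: 347395453/2017285164 ≈ 0.17221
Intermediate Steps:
w = 7 (w = -6 + (16 - 3)*(-1*(-1)) = -6 + 13*1 = -6 + 13 = 7)
m(l, j) = 117 + j (m(l, j) = j + 117 = 117 + j)
n(-1034)/m(w, -2066) - 3495148/4140144 = -1981/(117 - 2066) - 3495148/4140144 = -1981/(-1949) - 3495148*1/4140144 = -1981*(-1/1949) - 873787/1035036 = 1981/1949 - 873787/1035036 = 347395453/2017285164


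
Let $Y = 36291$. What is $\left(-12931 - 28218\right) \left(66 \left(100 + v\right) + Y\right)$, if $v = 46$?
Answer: $-1889850123$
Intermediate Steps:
$\left(-12931 - 28218\right) \left(66 \left(100 + v\right) + Y\right) = \left(-12931 - 28218\right) \left(66 \left(100 + 46\right) + 36291\right) = - 41149 \left(66 \cdot 146 + 36291\right) = - 41149 \left(9636 + 36291\right) = \left(-41149\right) 45927 = -1889850123$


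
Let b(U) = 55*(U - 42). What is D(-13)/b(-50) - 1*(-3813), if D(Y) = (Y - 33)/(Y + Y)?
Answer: 10905179/2860 ≈ 3813.0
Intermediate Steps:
b(U) = -2310 + 55*U (b(U) = 55*(-42 + U) = -2310 + 55*U)
D(Y) = (-33 + Y)/(2*Y) (D(Y) = (-33 + Y)/((2*Y)) = (-33 + Y)*(1/(2*Y)) = (-33 + Y)/(2*Y))
D(-13)/b(-50) - 1*(-3813) = ((½)*(-33 - 13)/(-13))/(-2310 + 55*(-50)) - 1*(-3813) = ((½)*(-1/13)*(-46))/(-2310 - 2750) + 3813 = (23/13)/(-5060) + 3813 = (23/13)*(-1/5060) + 3813 = -1/2860 + 3813 = 10905179/2860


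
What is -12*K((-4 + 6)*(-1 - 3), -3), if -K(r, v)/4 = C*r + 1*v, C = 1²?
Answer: -528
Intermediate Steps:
C = 1
K(r, v) = -4*r - 4*v (K(r, v) = -4*(1*r + 1*v) = -4*(r + v) = -4*r - 4*v)
-12*K((-4 + 6)*(-1 - 3), -3) = -12*(-4*(-4 + 6)*(-1 - 3) - 4*(-3)) = -12*(-8*(-4) + 12) = -12*(-4*(-8) + 12) = -12*(32 + 12) = -12*44 = -528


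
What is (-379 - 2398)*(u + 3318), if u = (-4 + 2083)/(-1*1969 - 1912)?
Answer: -35754094383/3881 ≈ -9.2126e+6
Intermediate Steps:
u = -2079/3881 (u = 2079/(-1969 - 1912) = 2079/(-3881) = 2079*(-1/3881) = -2079/3881 ≈ -0.53569)
(-379 - 2398)*(u + 3318) = (-379 - 2398)*(-2079/3881 + 3318) = -2777*12875079/3881 = -35754094383/3881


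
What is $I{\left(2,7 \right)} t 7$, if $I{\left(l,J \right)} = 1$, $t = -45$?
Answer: $-315$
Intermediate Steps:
$I{\left(2,7 \right)} t 7 = 1 \left(-45\right) 7 = \left(-45\right) 7 = -315$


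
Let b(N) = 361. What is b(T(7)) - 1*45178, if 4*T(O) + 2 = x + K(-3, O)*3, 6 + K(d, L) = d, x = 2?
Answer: -44817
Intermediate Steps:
K(d, L) = -6 + d
T(O) = -27/4 (T(O) = -½ + (2 + (-6 - 3)*3)/4 = -½ + (2 - 9*3)/4 = -½ + (2 - 27)/4 = -½ + (¼)*(-25) = -½ - 25/4 = -27/4)
b(T(7)) - 1*45178 = 361 - 1*45178 = 361 - 45178 = -44817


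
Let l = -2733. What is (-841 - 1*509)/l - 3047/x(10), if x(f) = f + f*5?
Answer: -2748817/54660 ≈ -50.289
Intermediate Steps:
x(f) = 6*f (x(f) = f + 5*f = 6*f)
(-841 - 1*509)/l - 3047/x(10) = (-841 - 1*509)/(-2733) - 3047/(6*10) = (-841 - 509)*(-1/2733) - 3047/60 = -1350*(-1/2733) - 3047*1/60 = 450/911 - 3047/60 = -2748817/54660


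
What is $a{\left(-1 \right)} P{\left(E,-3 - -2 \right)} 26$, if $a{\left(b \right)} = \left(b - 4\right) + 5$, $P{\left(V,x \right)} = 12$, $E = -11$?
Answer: $0$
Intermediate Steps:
$a{\left(b \right)} = 1 + b$ ($a{\left(b \right)} = \left(-4 + b\right) + 5 = 1 + b$)
$a{\left(-1 \right)} P{\left(E,-3 - -2 \right)} 26 = \left(1 - 1\right) 12 \cdot 26 = 0 \cdot 12 \cdot 26 = 0 \cdot 26 = 0$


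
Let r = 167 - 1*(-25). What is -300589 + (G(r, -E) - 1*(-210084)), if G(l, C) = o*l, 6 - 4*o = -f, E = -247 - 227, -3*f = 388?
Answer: -96425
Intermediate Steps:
f = -388/3 (f = -1/3*388 = -388/3 ≈ -129.33)
E = -474
r = 192 (r = 167 + 25 = 192)
o = -185/6 (o = 3/2 - (-1)*(-388)/(4*3) = 3/2 - 1/4*388/3 = 3/2 - 97/3 = -185/6 ≈ -30.833)
G(l, C) = -185*l/6
-300589 + (G(r, -E) - 1*(-210084)) = -300589 + (-185/6*192 - 1*(-210084)) = -300589 + (-5920 + 210084) = -300589 + 204164 = -96425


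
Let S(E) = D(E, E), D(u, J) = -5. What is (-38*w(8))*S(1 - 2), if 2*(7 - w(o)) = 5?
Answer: 855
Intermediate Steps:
w(o) = 9/2 (w(o) = 7 - 1/2*5 = 7 - 5/2 = 9/2)
S(E) = -5
(-38*w(8))*S(1 - 2) = -38*9/2*(-5) = -171*(-5) = 855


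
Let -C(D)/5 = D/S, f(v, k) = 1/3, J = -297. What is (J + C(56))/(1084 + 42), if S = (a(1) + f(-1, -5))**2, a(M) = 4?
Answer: -52713/190294 ≈ -0.27701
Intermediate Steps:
f(v, k) = 1/3
S = 169/9 (S = (4 + 1/3)**2 = (13/3)**2 = 169/9 ≈ 18.778)
C(D) = -45*D/169 (C(D) = -5*D/169/9 = -5*D*9/169 = -45*D/169)
(J + C(56))/(1084 + 42) = (-297 - 45/169*56)/(1084 + 42) = (-297 - 2520/169)/1126 = -52713/169*1/1126 = -52713/190294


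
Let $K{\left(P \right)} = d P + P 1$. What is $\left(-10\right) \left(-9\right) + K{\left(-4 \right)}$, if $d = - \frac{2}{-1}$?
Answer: $78$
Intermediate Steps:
$d = 2$ ($d = \left(-2\right) \left(-1\right) = 2$)
$K{\left(P \right)} = 3 P$ ($K{\left(P \right)} = 2 P + P 1 = 2 P + P = 3 P$)
$\left(-10\right) \left(-9\right) + K{\left(-4 \right)} = \left(-10\right) \left(-9\right) + 3 \left(-4\right) = 90 - 12 = 78$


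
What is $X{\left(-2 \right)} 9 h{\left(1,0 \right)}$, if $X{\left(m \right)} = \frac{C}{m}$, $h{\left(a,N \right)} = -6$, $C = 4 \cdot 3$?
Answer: $324$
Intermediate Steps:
$C = 12$
$X{\left(m \right)} = \frac{12}{m}$
$X{\left(-2 \right)} 9 h{\left(1,0 \right)} = \frac{12}{-2} \cdot 9 \left(-6\right) = 12 \left(- \frac{1}{2}\right) 9 \left(-6\right) = \left(-6\right) 9 \left(-6\right) = \left(-54\right) \left(-6\right) = 324$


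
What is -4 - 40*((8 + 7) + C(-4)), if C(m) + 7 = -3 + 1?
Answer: -244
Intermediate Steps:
C(m) = -9 (C(m) = -7 + (-3 + 1) = -7 - 2 = -9)
-4 - 40*((8 + 7) + C(-4)) = -4 - 40*((8 + 7) - 9) = -4 - 40*(15 - 9) = -4 - 40*6 = -4 - 240 = -244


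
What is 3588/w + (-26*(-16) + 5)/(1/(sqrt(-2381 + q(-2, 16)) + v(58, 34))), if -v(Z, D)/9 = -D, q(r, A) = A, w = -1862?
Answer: 119935212/931 + 421*I*sqrt(2365) ≈ 1.2882e+5 + 20474.0*I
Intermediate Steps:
v(Z, D) = 9*D (v(Z, D) = -(-9)*D = 9*D)
3588/w + (-26*(-16) + 5)/(1/(sqrt(-2381 + q(-2, 16)) + v(58, 34))) = 3588/(-1862) + (-26*(-16) + 5)/(1/(sqrt(-2381 + 16) + 9*34)) = 3588*(-1/1862) + (416 + 5)/(1/(sqrt(-2365) + 306)) = -1794/931 + 421/(1/(I*sqrt(2365) + 306)) = -1794/931 + 421/(1/(306 + I*sqrt(2365))) = -1794/931 + 421*(306 + I*sqrt(2365)) = -1794/931 + (128826 + 421*I*sqrt(2365)) = 119935212/931 + 421*I*sqrt(2365)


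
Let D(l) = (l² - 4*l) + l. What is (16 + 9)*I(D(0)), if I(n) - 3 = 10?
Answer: 325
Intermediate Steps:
D(l) = l² - 3*l
I(n) = 13 (I(n) = 3 + 10 = 13)
(16 + 9)*I(D(0)) = (16 + 9)*13 = 25*13 = 325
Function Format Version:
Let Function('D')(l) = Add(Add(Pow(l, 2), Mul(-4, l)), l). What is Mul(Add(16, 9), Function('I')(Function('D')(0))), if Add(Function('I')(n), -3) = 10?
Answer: 325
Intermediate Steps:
Function('D')(l) = Add(Pow(l, 2), Mul(-3, l))
Function('I')(n) = 13 (Function('I')(n) = Add(3, 10) = 13)
Mul(Add(16, 9), Function('I')(Function('D')(0))) = Mul(Add(16, 9), 13) = Mul(25, 13) = 325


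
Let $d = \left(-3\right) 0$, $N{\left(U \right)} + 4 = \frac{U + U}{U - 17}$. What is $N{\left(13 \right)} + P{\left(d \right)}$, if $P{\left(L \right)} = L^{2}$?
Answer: $- \frac{21}{2} \approx -10.5$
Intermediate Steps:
$N{\left(U \right)} = -4 + \frac{2 U}{-17 + U}$ ($N{\left(U \right)} = -4 + \frac{U + U}{U - 17} = -4 + \frac{2 U}{-17 + U}$)
$d = 0$
$N{\left(13 \right)} + P{\left(d \right)} = \frac{2 \left(34 - 13\right)}{-17 + 13} + 0^{2} = \frac{2 \left(34 - 13\right)}{-4} + 0 = 2 \left(- \frac{1}{4}\right) 21 + 0 = - \frac{21}{2} + 0 = - \frac{21}{2}$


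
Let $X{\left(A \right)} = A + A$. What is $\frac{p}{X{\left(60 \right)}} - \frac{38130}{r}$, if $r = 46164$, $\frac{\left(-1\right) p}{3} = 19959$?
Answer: $- \frac{76909373}{153880} \approx -499.8$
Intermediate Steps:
$p = -59877$ ($p = \left(-3\right) 19959 = -59877$)
$X{\left(A \right)} = 2 A$
$\frac{p}{X{\left(60 \right)}} - \frac{38130}{r} = - \frac{59877}{2 \cdot 60} - \frac{38130}{46164} = - \frac{59877}{120} - \frac{6355}{7694} = \left(-59877\right) \frac{1}{120} - \frac{6355}{7694} = - \frac{19959}{40} - \frac{6355}{7694} = - \frac{76909373}{153880}$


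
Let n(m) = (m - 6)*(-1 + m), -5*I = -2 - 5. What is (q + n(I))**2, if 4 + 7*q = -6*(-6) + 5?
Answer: 363609/30625 ≈ 11.873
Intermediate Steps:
I = 7/5 (I = -(-2 - 5)/5 = -1/5*(-7) = 7/5 ≈ 1.4000)
n(m) = (-1 + m)*(-6 + m) (n(m) = (-6 + m)*(-1 + m) = (-1 + m)*(-6 + m))
q = 37/7 (q = -4/7 + (-6*(-6) + 5)/7 = -4/7 + (36 + 5)/7 = -4/7 + (1/7)*41 = -4/7 + 41/7 = 37/7 ≈ 5.2857)
(q + n(I))**2 = (37/7 + (6 + (7/5)**2 - 7*7/5))**2 = (37/7 + (6 + 49/25 - 49/5))**2 = (37/7 - 46/25)**2 = (603/175)**2 = 363609/30625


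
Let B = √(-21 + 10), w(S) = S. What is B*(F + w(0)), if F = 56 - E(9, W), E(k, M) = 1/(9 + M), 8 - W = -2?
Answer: 1063*I*√11/19 ≈ 185.56*I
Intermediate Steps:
W = 10 (W = 8 - 1*(-2) = 8 + 2 = 10)
B = I*√11 (B = √(-11) = I*√11 ≈ 3.3166*I)
F = 1063/19 (F = 56 - 1/(9 + 10) = 56 - 1/19 = 1063/19 ≈ 55.947)
B*(F + w(0)) = (I*√11)*(1063/19 + 0) = (I*√11)*(1063/19) = 1063*I*√11/19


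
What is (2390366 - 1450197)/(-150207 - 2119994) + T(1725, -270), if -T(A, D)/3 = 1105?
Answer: -7526656484/2270201 ≈ -3315.4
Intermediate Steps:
T(A, D) = -3315 (T(A, D) = -3*1105 = -3315)
(2390366 - 1450197)/(-150207 - 2119994) + T(1725, -270) = (2390366 - 1450197)/(-150207 - 2119994) - 3315 = 940169/(-2270201) - 3315 = 940169*(-1/2270201) - 3315 = -940169/2270201 - 3315 = -7526656484/2270201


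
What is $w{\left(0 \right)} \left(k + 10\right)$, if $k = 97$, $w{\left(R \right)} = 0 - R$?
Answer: $0$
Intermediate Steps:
$w{\left(R \right)} = - R$
$w{\left(0 \right)} \left(k + 10\right) = \left(-1\right) 0 \left(97 + 10\right) = 0 \cdot 107 = 0$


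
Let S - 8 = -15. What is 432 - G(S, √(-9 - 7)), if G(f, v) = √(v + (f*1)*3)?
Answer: 432 - √(-21 + 4*I) ≈ 431.57 - 4.6031*I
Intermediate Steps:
S = -7 (S = 8 - 15 = -7)
G(f, v) = √(v + 3*f) (G(f, v) = √(v + f*3) = √(v + 3*f))
432 - G(S, √(-9 - 7)) = 432 - √(√(-9 - 7) + 3*(-7)) = 432 - √(√(-16) - 21) = 432 - √(4*I - 21) = 432 - √(-21 + 4*I)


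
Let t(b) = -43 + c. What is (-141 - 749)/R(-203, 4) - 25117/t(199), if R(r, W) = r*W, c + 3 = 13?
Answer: 10212187/13398 ≈ 762.22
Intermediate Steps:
c = 10 (c = -3 + 13 = 10)
t(b) = -33 (t(b) = -43 + 10 = -33)
R(r, W) = W*r
(-141 - 749)/R(-203, 4) - 25117/t(199) = (-141 - 749)/((4*(-203))) - 25117/(-33) = -890/(-812) - 25117*(-1/33) = -890*(-1/812) + 25117/33 = 445/406 + 25117/33 = 10212187/13398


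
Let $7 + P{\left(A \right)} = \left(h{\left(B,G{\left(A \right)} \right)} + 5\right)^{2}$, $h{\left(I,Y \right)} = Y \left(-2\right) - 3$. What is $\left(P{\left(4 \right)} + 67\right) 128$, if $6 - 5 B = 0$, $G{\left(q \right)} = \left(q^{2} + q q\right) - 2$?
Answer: $438272$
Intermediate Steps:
$G{\left(q \right)} = -2 + 2 q^{2}$ ($G{\left(q \right)} = \left(q^{2} + q^{2}\right) - 2 = 2 q^{2} - 2 = -2 + 2 q^{2}$)
$B = \frac{6}{5}$ ($B = \frac{6}{5} - 0 = \frac{6}{5} + 0 = \frac{6}{5} \approx 1.2$)
$h{\left(I,Y \right)} = -3 - 2 Y$ ($h{\left(I,Y \right)} = - 2 Y - 3 = -3 - 2 Y$)
$P{\left(A \right)} = -7 + \left(6 - 4 A^{2}\right)^{2}$ ($P{\left(A \right)} = -7 + \left(\left(-3 - 2 \left(-2 + 2 A^{2}\right)\right) + 5\right)^{2} = -7 + \left(\left(-3 - \left(-4 + 4 A^{2}\right)\right) + 5\right)^{2} = -7 + \left(\left(1 - 4 A^{2}\right) + 5\right)^{2} = -7 + \left(6 - 4 A^{2}\right)^{2}$)
$\left(P{\left(4 \right)} + 67\right) 128 = \left(\left(-7 + 4 \left(-3 + 2 \cdot 4^{2}\right)^{2}\right) + 67\right) 128 = \left(\left(-7 + 4 \left(-3 + 2 \cdot 16\right)^{2}\right) + 67\right) 128 = \left(\left(-7 + 4 \left(-3 + 32\right)^{2}\right) + 67\right) 128 = \left(\left(-7 + 4 \cdot 29^{2}\right) + 67\right) 128 = \left(\left(-7 + 4 \cdot 841\right) + 67\right) 128 = \left(\left(-7 + 3364\right) + 67\right) 128 = \left(3357 + 67\right) 128 = 3424 \cdot 128 = 438272$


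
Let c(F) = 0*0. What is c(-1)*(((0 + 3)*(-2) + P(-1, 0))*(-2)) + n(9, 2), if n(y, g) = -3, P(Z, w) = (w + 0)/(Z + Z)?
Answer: -3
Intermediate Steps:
P(Z, w) = w/(2*Z) (P(Z, w) = w/((2*Z)) = w*(1/(2*Z)) = w/(2*Z))
c(F) = 0
c(-1)*(((0 + 3)*(-2) + P(-1, 0))*(-2)) + n(9, 2) = 0*(((0 + 3)*(-2) + (1/2)*0/(-1))*(-2)) - 3 = 0*((3*(-2) + (1/2)*0*(-1))*(-2)) - 3 = 0*((-6 + 0)*(-2)) - 3 = 0*(-6*(-2)) - 3 = 0*12 - 3 = 0 - 3 = -3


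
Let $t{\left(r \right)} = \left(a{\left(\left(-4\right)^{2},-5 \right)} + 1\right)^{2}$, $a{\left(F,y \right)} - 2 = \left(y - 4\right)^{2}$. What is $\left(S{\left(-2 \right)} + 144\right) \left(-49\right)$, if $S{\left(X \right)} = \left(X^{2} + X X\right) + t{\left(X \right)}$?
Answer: $-353192$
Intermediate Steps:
$a{\left(F,y \right)} = 2 + \left(-4 + y\right)^{2}$ ($a{\left(F,y \right)} = 2 + \left(y - 4\right)^{2} = 2 + \left(-4 + y\right)^{2}$)
$t{\left(r \right)} = 7056$ ($t{\left(r \right)} = \left(\left(2 + \left(-4 - 5\right)^{2}\right) + 1\right)^{2} = \left(\left(2 + \left(-9\right)^{2}\right) + 1\right)^{2} = \left(\left(2 + 81\right) + 1\right)^{2} = \left(83 + 1\right)^{2} = 84^{2} = 7056$)
$S{\left(X \right)} = 7056 + 2 X^{2}$ ($S{\left(X \right)} = \left(X^{2} + X X\right) + 7056 = \left(X^{2} + X^{2}\right) + 7056 = 2 X^{2} + 7056 = 7056 + 2 X^{2}$)
$\left(S{\left(-2 \right)} + 144\right) \left(-49\right) = \left(\left(7056 + 2 \left(-2\right)^{2}\right) + 144\right) \left(-49\right) = \left(\left(7056 + 2 \cdot 4\right) + 144\right) \left(-49\right) = \left(\left(7056 + 8\right) + 144\right) \left(-49\right) = \left(7064 + 144\right) \left(-49\right) = 7208 \left(-49\right) = -353192$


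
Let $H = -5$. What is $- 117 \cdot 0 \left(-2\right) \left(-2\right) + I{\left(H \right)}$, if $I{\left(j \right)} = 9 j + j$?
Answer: $-50$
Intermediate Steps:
$I{\left(j \right)} = 10 j$
$- 117 \cdot 0 \left(-2\right) \left(-2\right) + I{\left(H \right)} = - 117 \cdot 0 \left(-2\right) \left(-2\right) + 10 \left(-5\right) = - 117 \cdot 0 \left(-2\right) - 50 = \left(-117\right) 0 - 50 = 0 - 50 = -50$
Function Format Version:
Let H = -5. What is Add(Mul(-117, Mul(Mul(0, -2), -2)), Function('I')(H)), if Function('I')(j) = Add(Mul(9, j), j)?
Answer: -50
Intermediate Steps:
Function('I')(j) = Mul(10, j)
Add(Mul(-117, Mul(Mul(0, -2), -2)), Function('I')(H)) = Add(Mul(-117, Mul(Mul(0, -2), -2)), Mul(10, -5)) = Add(Mul(-117, Mul(0, -2)), -50) = Add(Mul(-117, 0), -50) = Add(0, -50) = -50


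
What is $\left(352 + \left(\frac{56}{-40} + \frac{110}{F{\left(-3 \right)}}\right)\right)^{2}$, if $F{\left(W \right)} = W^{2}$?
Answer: $\frac{266570929}{2025} \approx 1.3164 \cdot 10^{5}$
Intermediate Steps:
$\left(352 + \left(\frac{56}{-40} + \frac{110}{F{\left(-3 \right)}}\right)\right)^{2} = \left(352 + \left(\frac{56}{-40} + \frac{110}{\left(-3\right)^{2}}\right)\right)^{2} = \left(352 + \left(56 \left(- \frac{1}{40}\right) + \frac{110}{9}\right)\right)^{2} = \left(352 + \left(- \frac{7}{5} + 110 \cdot \frac{1}{9}\right)\right)^{2} = \left(352 + \left(- \frac{7}{5} + \frac{110}{9}\right)\right)^{2} = \left(352 + \frac{487}{45}\right)^{2} = \left(\frac{16327}{45}\right)^{2} = \frac{266570929}{2025}$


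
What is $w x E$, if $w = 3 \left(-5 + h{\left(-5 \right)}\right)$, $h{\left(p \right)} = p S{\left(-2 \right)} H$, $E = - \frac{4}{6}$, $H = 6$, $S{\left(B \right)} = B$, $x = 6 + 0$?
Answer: $-660$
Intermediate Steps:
$x = 6$
$E = - \frac{2}{3}$ ($E = \left(-4\right) \frac{1}{6} = - \frac{2}{3} \approx -0.66667$)
$h{\left(p \right)} = - 12 p$ ($h{\left(p \right)} = p \left(-2\right) 6 = - 2 p 6 = - 12 p$)
$w = 165$ ($w = 3 \left(-5 - -60\right) = 3 \left(-5 + 60\right) = 3 \cdot 55 = 165$)
$w x E = 165 \cdot 6 \left(- \frac{2}{3}\right) = 990 \left(- \frac{2}{3}\right) = -660$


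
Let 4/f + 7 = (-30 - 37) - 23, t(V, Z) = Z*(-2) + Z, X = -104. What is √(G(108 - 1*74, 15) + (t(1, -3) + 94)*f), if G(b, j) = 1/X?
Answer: I*√10842/52 ≈ 2.0024*I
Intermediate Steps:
t(V, Z) = -Z (t(V, Z) = -2*Z + Z = -Z)
f = -4/97 (f = 4/(-7 + ((-30 - 37) - 23)) = 4/(-7 + (-67 - 23)) = 4/(-7 - 90) = 4/(-97) = 4*(-1/97) = -4/97 ≈ -0.041237)
G(b, j) = -1/104 (G(b, j) = 1/(-104) = -1/104)
√(G(108 - 1*74, 15) + (t(1, -3) + 94)*f) = √(-1/104 + (-1*(-3) + 94)*(-4/97)) = √(-1/104 + (3 + 94)*(-4/97)) = √(-1/104 + 97*(-4/97)) = √(-1/104 - 4) = √(-417/104) = I*√10842/52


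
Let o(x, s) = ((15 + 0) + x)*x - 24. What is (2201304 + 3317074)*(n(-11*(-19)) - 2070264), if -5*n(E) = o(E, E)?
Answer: -57380712502336/5 ≈ -1.1476e+13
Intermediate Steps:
o(x, s) = -24 + x*(15 + x) (o(x, s) = (15 + x)*x - 24 = x*(15 + x) - 24 = -24 + x*(15 + x))
n(E) = 24/5 - 3*E - E**2/5 (n(E) = -(-24 + E**2 + 15*E)/5 = 24/5 - 3*E - E**2/5)
(2201304 + 3317074)*(n(-11*(-19)) - 2070264) = (2201304 + 3317074)*((24/5 - (-33)*(-19) - (-11*(-19))**2/5) - 2070264) = 5518378*((24/5 - 3*209 - 1/5*209**2) - 2070264) = 5518378*((24/5 - 627 - 1/5*43681) - 2070264) = 5518378*((24/5 - 627 - 43681/5) - 2070264) = 5518378*(-46792/5 - 2070264) = 5518378*(-10398112/5) = -57380712502336/5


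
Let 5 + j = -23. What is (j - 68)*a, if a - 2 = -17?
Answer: 1440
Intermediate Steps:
j = -28 (j = -5 - 23 = -28)
a = -15 (a = 2 - 17 = -15)
(j - 68)*a = (-28 - 68)*(-15) = -96*(-15) = 1440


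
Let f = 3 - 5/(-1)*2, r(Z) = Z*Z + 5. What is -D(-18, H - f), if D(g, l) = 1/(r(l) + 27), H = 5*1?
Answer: -1/96 ≈ -0.010417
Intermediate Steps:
r(Z) = 5 + Z² (r(Z) = Z² + 5 = 5 + Z²)
H = 5
f = 13 (f = 3 - 5*(-1)*2 = 3 + 5*2 = 3 + 10 = 13)
D(g, l) = 1/(32 + l²) (D(g, l) = 1/((5 + l²) + 27) = 1/(32 + l²))
-D(-18, H - f) = -1/(32 + (5 - 1*13)²) = -1/(32 + (5 - 13)²) = -1/(32 + (-8)²) = -1/(32 + 64) = -1/96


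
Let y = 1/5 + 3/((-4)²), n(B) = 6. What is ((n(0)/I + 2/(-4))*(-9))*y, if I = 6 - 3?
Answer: -837/160 ≈ -5.2312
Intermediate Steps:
y = 31/80 (y = 1*(⅕) + 3/16 = ⅕ + 3*(1/16) = ⅕ + 3/16 = 31/80 ≈ 0.38750)
I = 3
((n(0)/I + 2/(-4))*(-9))*y = ((6/3 + 2/(-4))*(-9))*(31/80) = ((6*(⅓) + 2*(-¼))*(-9))*(31/80) = ((2 - ½)*(-9))*(31/80) = ((3/2)*(-9))*(31/80) = -27/2*31/80 = -837/160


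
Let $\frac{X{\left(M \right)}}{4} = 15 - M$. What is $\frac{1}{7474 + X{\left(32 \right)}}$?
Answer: $\frac{1}{7406} \approx 0.00013503$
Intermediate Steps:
$X{\left(M \right)} = 60 - 4 M$ ($X{\left(M \right)} = 4 \left(15 - M\right) = 60 - 4 M$)
$\frac{1}{7474 + X{\left(32 \right)}} = \frac{1}{7474 + \left(60 - 128\right)} = \frac{1}{7474 - 68} = \frac{1}{7406}$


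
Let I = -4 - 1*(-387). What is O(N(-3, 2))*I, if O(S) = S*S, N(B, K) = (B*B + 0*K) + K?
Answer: 46343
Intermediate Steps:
N(B, K) = K + B**2 (N(B, K) = (B**2 + 0) + K = B**2 + K = K + B**2)
O(S) = S**2
I = 383 (I = -4 + 387 = 383)
O(N(-3, 2))*I = (2 + (-3)**2)**2*383 = (2 + 9)**2*383 = 11**2*383 = 121*383 = 46343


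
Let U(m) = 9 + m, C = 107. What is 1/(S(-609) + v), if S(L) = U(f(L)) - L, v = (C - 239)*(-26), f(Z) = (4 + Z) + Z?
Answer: 1/2836 ≈ 0.00035261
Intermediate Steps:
f(Z) = 4 + 2*Z
v = 3432 (v = (107 - 239)*(-26) = -132*(-26) = 3432)
S(L) = 13 + L (S(L) = (9 + (4 + 2*L)) - L = (13 + 2*L) - L = 13 + L)
1/(S(-609) + v) = 1/((13 - 609) + 3432) = 1/(-596 + 3432) = 1/2836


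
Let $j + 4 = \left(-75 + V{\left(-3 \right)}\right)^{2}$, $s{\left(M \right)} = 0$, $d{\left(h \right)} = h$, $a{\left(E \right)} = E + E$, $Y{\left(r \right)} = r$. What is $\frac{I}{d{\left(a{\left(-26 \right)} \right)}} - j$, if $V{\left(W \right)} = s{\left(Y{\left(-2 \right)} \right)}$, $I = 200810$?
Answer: $- \frac{246551}{26} \approx -9482.7$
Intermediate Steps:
$a{\left(E \right)} = 2 E$
$V{\left(W \right)} = 0$
$j = 5621$ ($j = -4 + \left(-75 + 0\right)^{2} = -4 + \left(-75\right)^{2} = -4 + 5625 = 5621$)
$\frac{I}{d{\left(a{\left(-26 \right)} \right)}} - j = \frac{200810}{2 \left(-26\right)} - 5621 = \frac{200810}{-52} - 5621 = 200810 \left(- \frac{1}{52}\right) - 5621 = - \frac{100405}{26} - 5621 = - \frac{246551}{26}$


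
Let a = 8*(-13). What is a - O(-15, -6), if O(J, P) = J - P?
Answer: -95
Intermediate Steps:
a = -104
a - O(-15, -6) = -104 - (-15 - 1*(-6)) = -104 - (-15 + 6) = -104 - 1*(-9) = -104 + 9 = -95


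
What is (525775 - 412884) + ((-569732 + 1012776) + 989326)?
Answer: 1545261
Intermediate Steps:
(525775 - 412884) + ((-569732 + 1012776) + 989326) = 112891 + (443044 + 989326) = 112891 + 1432370 = 1545261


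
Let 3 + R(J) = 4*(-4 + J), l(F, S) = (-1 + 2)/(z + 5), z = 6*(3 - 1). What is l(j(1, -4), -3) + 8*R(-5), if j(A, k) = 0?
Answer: -5303/17 ≈ -311.94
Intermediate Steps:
z = 12 (z = 6*2 = 12)
l(F, S) = 1/17 (l(F, S) = (-1 + 2)/(12 + 5) = 1/17)
R(J) = -19 + 4*J (R(J) = -3 + 4*(-4 + J) = -3 + (-16 + 4*J) = -19 + 4*J)
l(j(1, -4), -3) + 8*R(-5) = 1/17 + 8*(-19 + 4*(-5)) = 1/17 + 8*(-19 - 20) = 1/17 + 8*(-39) = 1/17 - 312 = -5303/17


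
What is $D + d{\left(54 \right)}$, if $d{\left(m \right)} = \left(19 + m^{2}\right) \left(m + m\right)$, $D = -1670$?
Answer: $315310$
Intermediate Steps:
$d{\left(m \right)} = 2 m \left(19 + m^{2}\right)$ ($d{\left(m \right)} = \left(19 + m^{2}\right) 2 m = 2 m \left(19 + m^{2}\right)$)
$D + d{\left(54 \right)} = -1670 + 2 \cdot 54 \left(19 + 54^{2}\right) = -1670 + 2 \cdot 54 \left(19 + 2916\right) = -1670 + 2 \cdot 54 \cdot 2935 = -1670 + 316980 = 315310$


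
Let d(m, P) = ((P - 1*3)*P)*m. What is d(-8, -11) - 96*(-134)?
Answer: 11632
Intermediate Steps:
d(m, P) = P*m*(-3 + P) (d(m, P) = ((P - 3)*P)*m = ((-3 + P)*P)*m = (P*(-3 + P))*m = P*m*(-3 + P))
d(-8, -11) - 96*(-134) = -11*(-8)*(-3 - 11) - 96*(-134) = -11*(-8)*(-14) + 12864 = -1232 + 12864 = 11632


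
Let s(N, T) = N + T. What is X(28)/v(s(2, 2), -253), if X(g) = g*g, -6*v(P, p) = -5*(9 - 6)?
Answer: 1568/5 ≈ 313.60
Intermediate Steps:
v(P, p) = 5/2 (v(P, p) = -(-5)*(9 - 6)/6 = -(-5)*3/6 = -⅙*(-15) = 5/2)
X(g) = g²
X(28)/v(s(2, 2), -253) = 28²/(5/2) = 784*(⅖) = 1568/5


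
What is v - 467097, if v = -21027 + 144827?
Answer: -343297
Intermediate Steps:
v = 123800
v - 467097 = 123800 - 467097 = -343297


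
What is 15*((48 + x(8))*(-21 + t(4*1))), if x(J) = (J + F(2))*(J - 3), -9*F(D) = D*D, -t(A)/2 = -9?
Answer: -3860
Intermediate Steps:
t(A) = 18 (t(A) = -2*(-9) = 18)
F(D) = -D²/9 (F(D) = -D*D/9 = -D²/9)
x(J) = (-3 + J)*(-4/9 + J) (x(J) = (J - ⅑*2²)*(J - 3) = (J - ⅑*4)*(-3 + J) = (J - 4/9)*(-3 + J) = (-4/9 + J)*(-3 + J) = (-3 + J)*(-4/9 + J))
15*((48 + x(8))*(-21 + t(4*1))) = 15*((48 + (4/3 + 8² - 31/9*8))*(-21 + 18)) = 15*((48 + (4/3 + 64 - 248/9))*(-3)) = 15*((48 + 340/9)*(-3)) = 15*((772/9)*(-3)) = 15*(-772/3) = -3860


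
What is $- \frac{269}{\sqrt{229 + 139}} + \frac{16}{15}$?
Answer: $\frac{16}{15} - \frac{269 \sqrt{23}}{92} \approx -12.956$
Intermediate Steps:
$- \frac{269}{\sqrt{229 + 139}} + \frac{16}{15} = - \frac{269}{\sqrt{368}} + 16 \cdot \frac{1}{15} = - \frac{269}{4 \sqrt{23}} + \frac{16}{15} = - 269 \frac{\sqrt{23}}{92} + \frac{16}{15} = - \frac{269 \sqrt{23}}{92} + \frac{16}{15} = \frac{16}{15} - \frac{269 \sqrt{23}}{92}$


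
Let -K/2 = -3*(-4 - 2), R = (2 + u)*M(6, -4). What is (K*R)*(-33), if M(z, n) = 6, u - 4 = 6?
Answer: 85536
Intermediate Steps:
u = 10 (u = 4 + 6 = 10)
R = 72 (R = (2 + 10)*6 = 12*6 = 72)
K = -36 (K = -(-6)*(-4 - 2) = -(-6)*(-6) = -2*18 = -36)
(K*R)*(-33) = -36*72*(-33) = -2592*(-33) = 85536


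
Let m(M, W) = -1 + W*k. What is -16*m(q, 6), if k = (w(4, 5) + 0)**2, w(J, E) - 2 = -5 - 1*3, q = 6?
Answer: -3440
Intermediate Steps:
w(J, E) = -6 (w(J, E) = 2 + (-5 - 1*3) = 2 + (-5 - 3) = 2 - 8 = -6)
k = 36 (k = (-6 + 0)**2 = (-6)**2 = 36)
m(M, W) = -1 + 36*W (m(M, W) = -1 + W*36 = -1 + 36*W)
-16*m(q, 6) = -16*(-1 + 36*6) = -16*(-1 + 216) = -16*215 = -3440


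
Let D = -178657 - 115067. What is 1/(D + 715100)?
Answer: 1/421376 ≈ 2.3732e-6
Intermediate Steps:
D = -293724
1/(D + 715100) = 1/(-293724 + 715100) = 1/421376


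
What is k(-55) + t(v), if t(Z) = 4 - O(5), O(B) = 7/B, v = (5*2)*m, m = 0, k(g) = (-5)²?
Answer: 138/5 ≈ 27.600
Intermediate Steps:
k(g) = 25
v = 0 (v = (5*2)*0 = 10*0 = 0)
t(Z) = 13/5 (t(Z) = 4 - 7/5 = 13/5)
k(-55) + t(v) = 25 + 13/5 = 138/5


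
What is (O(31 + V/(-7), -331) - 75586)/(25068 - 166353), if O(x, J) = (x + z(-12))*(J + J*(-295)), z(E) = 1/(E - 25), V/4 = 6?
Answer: -96380186/5227545 ≈ -18.437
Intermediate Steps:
V = 24 (V = 4*6 = 24)
z(E) = 1/(-25 + E)
O(x, J) = -294*J*(-1/37 + x) (O(x, J) = (x + 1/(-25 - 12))*(J + J*(-295)) = (x + 1/(-37))*(J - 295*J) = (x - 1/37)*(-294*J) = (-1/37 + x)*(-294*J) = -294*J*(-1/37 + x))
(O(31 + V/(-7), -331) - 75586)/(25068 - 166353) = ((294/37)*(-331)*(1 - 37*(31 + 24/(-7))) - 75586)/(25068 - 166353) = ((294/37)*(-331)*(1 - 37*(31 + 24*(-⅐))) - 75586)/(-141285) = ((294/37)*(-331)*(1 - 37*(31 - 24/7)) - 75586)*(-1/141285) = ((294/37)*(-331)*(1 - 37*193/7) - 75586)*(-1/141285) = ((294/37)*(-331)*(1 - 7141/7) - 75586)*(-1/141285) = ((294/37)*(-331)*(-7134/7) - 75586)*(-1/141285) = (99176868/37 - 75586)*(-1/141285) = (96380186/37)*(-1/141285) = -96380186/5227545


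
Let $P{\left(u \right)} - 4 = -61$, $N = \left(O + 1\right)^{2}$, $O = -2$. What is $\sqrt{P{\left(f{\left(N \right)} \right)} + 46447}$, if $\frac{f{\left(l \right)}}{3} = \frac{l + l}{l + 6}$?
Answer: $\sqrt{46390} \approx 215.38$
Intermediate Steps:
$N = 1$ ($N = \left(-2 + 1\right)^{2} = \left(-1\right)^{2} = 1$)
$f{\left(l \right)} = \frac{6 l}{6 + l}$ ($f{\left(l \right)} = 3 \frac{l + l}{l + 6} = 3 \frac{2 l}{6 + l} = \frac{6 l}{6 + l}$)
$P{\left(u \right)} = -57$ ($P{\left(u \right)} = 4 - 61 = -57$)
$\sqrt{P{\left(f{\left(N \right)} \right)} + 46447} = \sqrt{-57 + 46447} = \sqrt{46390}$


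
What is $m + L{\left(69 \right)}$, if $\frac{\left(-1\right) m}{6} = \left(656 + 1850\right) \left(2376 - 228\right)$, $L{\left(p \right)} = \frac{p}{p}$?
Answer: $-32297327$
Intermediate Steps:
$L{\left(p \right)} = 1$
$m = -32297328$ ($m = - 6 \left(656 + 1850\right) \left(2376 - 228\right) = - 6 \cdot 2506 \cdot 2148 = \left(-6\right) 5382888 = -32297328$)
$m + L{\left(69 \right)} = -32297328 + 1 = -32297327$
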